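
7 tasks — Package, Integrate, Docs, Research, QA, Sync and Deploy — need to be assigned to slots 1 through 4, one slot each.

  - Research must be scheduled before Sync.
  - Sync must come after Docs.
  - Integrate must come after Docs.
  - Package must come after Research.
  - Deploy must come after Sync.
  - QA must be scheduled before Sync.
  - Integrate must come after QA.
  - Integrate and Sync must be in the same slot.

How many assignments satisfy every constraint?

Splitting on Package: it can be 2 (6), 3 (10), 4 (10). Listing each branch's schedules as (Integrate, Docs, Research, QA, Sync, Deploy):
Package=2: (2,1,1,1,2,3) (2,1,1,1,2,4) (3,1,1,1,3,4) (3,1,1,2,3,4) (3,2,1,1,3,4) (3,2,1,2,3,4) — 6.
Package=3: (2,1,1,1,2,3) (2,1,1,1,2,4) (3,1,1,1,3,4) (3,1,1,2,3,4) (3,1,2,1,3,4) (3,1,2,2,3,4) (3,2,1,1,3,4) (3,2,1,2,3,4) (3,2,2,1,3,4) (3,2,2,2,3,4) — 10.
Package=4: (2,1,1,1,2,3) (2,1,1,1,2,4) (3,1,1,1,3,4) (3,1,1,2,3,4) (3,1,2,1,3,4) (3,1,2,2,3,4) (3,2,1,1,3,4) (3,2,1,2,3,4) (3,2,2,1,3,4) (3,2,2,2,3,4) — 10.
Summing: 6 + 10 + 10 = 26.

26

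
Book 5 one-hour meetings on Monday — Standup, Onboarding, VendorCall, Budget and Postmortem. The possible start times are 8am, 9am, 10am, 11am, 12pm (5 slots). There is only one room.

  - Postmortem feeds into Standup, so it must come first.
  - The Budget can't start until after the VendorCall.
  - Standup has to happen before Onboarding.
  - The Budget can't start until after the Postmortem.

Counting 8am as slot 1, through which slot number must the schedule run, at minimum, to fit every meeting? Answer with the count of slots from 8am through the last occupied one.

The precedence chain requires at least 3 distinct slots.
With at most 1 per slot and 5 meetings, at least 5 slots are needed.
5 works (last occupied slot: 12pm): for example Postmortem in 8am, Budget in 11am, VendorCall in 10am, Standup in 9am, Onboarding in 12pm.

5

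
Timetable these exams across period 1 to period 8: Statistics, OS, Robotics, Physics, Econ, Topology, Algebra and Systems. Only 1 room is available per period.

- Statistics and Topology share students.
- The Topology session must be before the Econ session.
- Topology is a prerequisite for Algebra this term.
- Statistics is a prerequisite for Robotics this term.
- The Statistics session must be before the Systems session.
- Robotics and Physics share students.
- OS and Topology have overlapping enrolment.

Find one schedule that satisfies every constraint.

Statistics -> period 1; OS -> period 7; Algebra -> period 5; Systems -> period 6; Robotics -> period 3; Physics -> period 8; Topology -> period 2; Econ -> period 4

Checking: Topology(period 2) before Algebra(period 5); Statistics(period 1) before Robotics(period 3); Statistics(period 1) before Systems(period 6); Topology(period 2) before Econ(period 4); Statistics(period 1) != Topology(period 2); OS(period 7) != Topology(period 2); Robotics(period 3) != Physics(period 8); max 1 per period (cap 1).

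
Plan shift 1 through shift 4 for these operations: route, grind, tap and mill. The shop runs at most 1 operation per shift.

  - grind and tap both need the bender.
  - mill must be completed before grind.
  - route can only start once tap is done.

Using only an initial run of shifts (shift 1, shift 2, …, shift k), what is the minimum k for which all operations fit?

The precedence chain requires at least 2 distinct shifts.
With at most 1 per shift and 4 operations, at least 4 shifts are needed.
4 works (last occupied shift: shift 4): for example route=shift 2, mill=shift 3, grind=shift 4, tap=shift 1.

4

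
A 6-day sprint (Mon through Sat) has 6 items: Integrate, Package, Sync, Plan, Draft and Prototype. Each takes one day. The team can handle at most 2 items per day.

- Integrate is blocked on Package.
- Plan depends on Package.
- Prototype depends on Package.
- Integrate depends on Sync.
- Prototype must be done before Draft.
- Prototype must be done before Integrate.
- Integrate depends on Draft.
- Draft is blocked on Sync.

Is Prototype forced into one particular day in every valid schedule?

Prototype can be Tue (e.g. Plan in Tue; Draft in Wed; Prototype in Tue; Sync in Mon; Integrate in Thu; Package in Mon) or Wed (e.g. Draft in Thu; Package in Mon; Plan in Tue; Prototype in Wed; Sync in Mon; Integrate in Fri).

No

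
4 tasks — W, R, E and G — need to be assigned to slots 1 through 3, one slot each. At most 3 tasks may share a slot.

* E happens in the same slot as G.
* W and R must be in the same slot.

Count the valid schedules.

6

Splitting on W: it can be 1 (2), 2 (2), 3 (2). Listing each branch's schedules as (R, E, G):
W=1: (1,2,2) (1,3,3) — 2.
W=2: (2,1,1) (2,3,3) — 2.
W=3: (3,1,1) (3,2,2) — 2.
Summing: 2 + 2 + 2 = 6.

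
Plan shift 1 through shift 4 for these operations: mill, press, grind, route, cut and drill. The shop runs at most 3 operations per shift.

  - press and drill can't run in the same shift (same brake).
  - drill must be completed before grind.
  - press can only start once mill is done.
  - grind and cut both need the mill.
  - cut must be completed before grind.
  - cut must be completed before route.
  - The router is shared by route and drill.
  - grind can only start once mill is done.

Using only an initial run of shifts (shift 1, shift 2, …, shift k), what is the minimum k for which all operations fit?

The precedence chain requires at least 2 distinct shifts.
With at most 3 per shift and 6 operations, at least 2 shifts are needed.
2 works (last occupied shift: shift 2): for example drill in shift 1, press in shift 2, mill in shift 1, grind in shift 2, cut in shift 1, route in shift 2.

2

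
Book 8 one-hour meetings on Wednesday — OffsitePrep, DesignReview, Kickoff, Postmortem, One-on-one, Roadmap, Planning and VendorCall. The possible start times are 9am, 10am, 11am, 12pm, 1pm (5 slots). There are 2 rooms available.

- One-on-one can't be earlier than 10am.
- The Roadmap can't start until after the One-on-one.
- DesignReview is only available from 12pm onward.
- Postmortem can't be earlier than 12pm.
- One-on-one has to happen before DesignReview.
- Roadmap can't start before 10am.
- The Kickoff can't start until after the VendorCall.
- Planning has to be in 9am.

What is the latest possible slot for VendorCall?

Downstream work caps VendorCall at 12pm.
VendorCall at 12pm is achievable: Planning -> 9am, Postmortem -> 1pm, OffsitePrep -> 9am, Roadmap -> 11am, DesignReview -> 12pm, VendorCall -> 12pm, One-on-one -> 10am, Kickoff -> 1pm.

12pm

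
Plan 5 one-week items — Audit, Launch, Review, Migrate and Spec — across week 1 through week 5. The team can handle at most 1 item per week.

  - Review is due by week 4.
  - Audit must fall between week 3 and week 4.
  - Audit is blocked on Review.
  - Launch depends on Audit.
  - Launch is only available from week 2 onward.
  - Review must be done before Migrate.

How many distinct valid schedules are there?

Splitting on Audit: it can be week 3 (6), week 4 (3). Listing each branch's schedules as (Launch, Review, Migrate, Spec) by week number:
Audit=week 3: (4,1,2,5) (4,1,5,2) (4,2,5,1) (5,1,2,4) (5,1,4,2) (5,2,4,1) — 6.
Audit=week 4: (5,1,2,3) (5,1,3,2) (5,2,3,1) — 3.
Summing: 6 + 3 = 9.

9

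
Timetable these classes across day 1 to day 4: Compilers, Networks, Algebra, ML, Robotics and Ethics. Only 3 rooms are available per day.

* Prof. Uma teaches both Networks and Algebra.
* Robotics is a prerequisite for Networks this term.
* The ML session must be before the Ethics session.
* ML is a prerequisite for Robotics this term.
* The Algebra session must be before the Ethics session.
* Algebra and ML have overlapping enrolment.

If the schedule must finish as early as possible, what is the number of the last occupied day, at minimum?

day 3

The precedence chain requires at least 3 distinct days.
With at most 3 per day and 6 classes, at least 2 days are needed.
3 works (last occupied day: day 3): for example Compilers in day 1, Networks in day 3, Ethics in day 3, ML in day 1, Algebra in day 2, Robotics in day 2.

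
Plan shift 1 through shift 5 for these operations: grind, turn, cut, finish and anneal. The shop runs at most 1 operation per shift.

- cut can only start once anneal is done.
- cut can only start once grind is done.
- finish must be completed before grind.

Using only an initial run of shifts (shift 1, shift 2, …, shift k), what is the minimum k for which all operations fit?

5

The precedence chain requires at least 3 distinct shifts.
With at most 1 per shift and 5 operations, at least 5 shifts are needed.
5 works (last occupied shift: shift 5): for example grind=shift 2; finish=shift 1; anneal=shift 3; turn=shift 5; cut=shift 4.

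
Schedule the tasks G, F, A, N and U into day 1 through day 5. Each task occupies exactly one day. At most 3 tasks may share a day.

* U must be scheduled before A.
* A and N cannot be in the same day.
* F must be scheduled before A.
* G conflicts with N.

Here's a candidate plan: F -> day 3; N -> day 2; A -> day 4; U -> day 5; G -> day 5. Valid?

A and N cannot be in the same day — holds.
At most 3 tasks may share a day — holds.
F must be scheduled before A — holds.
G conflicts with N — holds.
U must be scheduled before A — violated.

No — it violates: U must be scheduled before A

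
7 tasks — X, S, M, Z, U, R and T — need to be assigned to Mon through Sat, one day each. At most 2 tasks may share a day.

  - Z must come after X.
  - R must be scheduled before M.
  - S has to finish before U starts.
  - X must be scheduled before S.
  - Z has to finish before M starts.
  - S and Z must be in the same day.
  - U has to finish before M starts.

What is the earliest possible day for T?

T at Mon is achievable: Z=Tue; X=Mon; T=Mon; U=Wed; R=Wed; S=Tue; M=Thu.

Mon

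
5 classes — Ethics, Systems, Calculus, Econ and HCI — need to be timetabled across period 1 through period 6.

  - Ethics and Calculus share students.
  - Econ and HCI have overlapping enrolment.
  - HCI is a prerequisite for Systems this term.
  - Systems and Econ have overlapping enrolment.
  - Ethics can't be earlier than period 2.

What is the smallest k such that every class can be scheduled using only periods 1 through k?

3 periods

The precedence chain requires at least 2 distinct periods.
Could 2 periods be enough, i.e. nothing placed later than period 2? No: Systems must come after HCI (at period 1 or later) → {period 2}; HCI must come before Systems (at period 2 or earlier) → {period 1}; Econ can't share with HCI (period 1) → {period 2}; Econ can't share with Systems (period 2) → nothing is left.
So 2 periods is not enough.
3 works (last occupied period: period 3): for example Calculus in period 1, Ethics in period 2, HCI in period 1, Econ in period 3, Systems in period 2.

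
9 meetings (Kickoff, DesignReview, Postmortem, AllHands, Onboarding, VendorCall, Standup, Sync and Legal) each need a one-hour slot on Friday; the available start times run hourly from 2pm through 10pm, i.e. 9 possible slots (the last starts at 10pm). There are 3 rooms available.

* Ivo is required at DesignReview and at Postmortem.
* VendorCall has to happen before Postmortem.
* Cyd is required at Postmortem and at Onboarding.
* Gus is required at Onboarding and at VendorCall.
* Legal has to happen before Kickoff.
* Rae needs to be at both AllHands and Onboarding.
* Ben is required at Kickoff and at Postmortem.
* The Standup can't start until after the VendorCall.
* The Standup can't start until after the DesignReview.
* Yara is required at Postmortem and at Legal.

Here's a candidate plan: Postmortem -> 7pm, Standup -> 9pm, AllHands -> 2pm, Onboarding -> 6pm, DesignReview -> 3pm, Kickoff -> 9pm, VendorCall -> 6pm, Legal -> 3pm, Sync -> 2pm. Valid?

No. Gus is required at Onboarding and at VendorCall is not satisfied.

Gus is required at Onboarding and at VendorCall — violated.
Legal has to happen before Kickoff — holds.
VendorCall has to happen before Postmortem — holds.
The Standup can't start until after the DesignReview — holds.
There are 3 rooms available — holds.
Ben is required at Kickoff and at Postmortem — holds.
Cyd is required at Postmortem and at Onboarding — holds.
Yara is required at Postmortem and at Legal — holds.
The Standup can't start until after the VendorCall — holds.
Rae needs to be at both AllHands and Onboarding — holds.
Ivo is required at DesignReview and at Postmortem — holds.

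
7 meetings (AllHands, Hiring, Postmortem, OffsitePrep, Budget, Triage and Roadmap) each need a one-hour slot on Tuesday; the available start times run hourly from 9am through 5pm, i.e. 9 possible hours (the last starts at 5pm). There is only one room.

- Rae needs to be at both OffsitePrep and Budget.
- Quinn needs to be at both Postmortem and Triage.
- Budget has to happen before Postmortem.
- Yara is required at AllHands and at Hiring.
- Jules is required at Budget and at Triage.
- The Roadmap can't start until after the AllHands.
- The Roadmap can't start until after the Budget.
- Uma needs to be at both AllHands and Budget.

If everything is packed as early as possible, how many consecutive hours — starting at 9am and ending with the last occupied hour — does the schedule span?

7 hours

The precedence chain requires at least 2 distinct hours.
With at most 1 per hour and 7 meetings, at least 7 hours are needed.
7 works (last occupied hour: 3pm): for example Roadmap=11am; OffsitePrep=2pm; Hiring=1pm; Budget=9am; AllHands=10am; Postmortem=12pm; Triage=3pm.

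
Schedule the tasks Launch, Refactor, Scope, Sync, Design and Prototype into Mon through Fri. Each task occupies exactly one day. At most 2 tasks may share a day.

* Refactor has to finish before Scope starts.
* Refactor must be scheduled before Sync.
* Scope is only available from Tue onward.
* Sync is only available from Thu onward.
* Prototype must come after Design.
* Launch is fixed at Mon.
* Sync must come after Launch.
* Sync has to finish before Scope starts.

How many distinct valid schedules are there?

26

Splitting on Refactor: it can be Mon (6), Tue (10), Wed (10). Listing each branch's schedules as (Launch, Scope, Sync, Design, Prototype):
Refactor=Mon: (Mon,Fri,Thu,Tue,Wed) (Mon,Fri,Thu,Tue,Thu) (Mon,Fri,Thu,Tue,Fri) (Mon,Fri,Thu,Wed,Thu) (Mon,Fri,Thu,Wed,Fri) (Mon,Fri,Thu,Thu,Fri) — 6.
Refactor=Tue: (Mon,Fri,Thu,Mon,Tue) (Mon,Fri,Thu,Mon,Wed) (Mon,Fri,Thu,Mon,Thu) (Mon,Fri,Thu,Mon,Fri) (Mon,Fri,Thu,Tue,Wed) (Mon,Fri,Thu,Tue,Thu) (Mon,Fri,Thu,Tue,Fri) (Mon,Fri,Thu,Wed,Thu) (Mon,Fri,Thu,Wed,Fri) (Mon,Fri,Thu,Thu,Fri) — 10.
Refactor=Wed: (Mon,Fri,Thu,Mon,Tue) (Mon,Fri,Thu,Mon,Wed) (Mon,Fri,Thu,Mon,Thu) (Mon,Fri,Thu,Mon,Fri) (Mon,Fri,Thu,Tue,Wed) (Mon,Fri,Thu,Tue,Thu) (Mon,Fri,Thu,Tue,Fri) (Mon,Fri,Thu,Wed,Thu) (Mon,Fri,Thu,Wed,Fri) (Mon,Fri,Thu,Thu,Fri) — 10.
Summing: 6 + 10 + 10 = 26.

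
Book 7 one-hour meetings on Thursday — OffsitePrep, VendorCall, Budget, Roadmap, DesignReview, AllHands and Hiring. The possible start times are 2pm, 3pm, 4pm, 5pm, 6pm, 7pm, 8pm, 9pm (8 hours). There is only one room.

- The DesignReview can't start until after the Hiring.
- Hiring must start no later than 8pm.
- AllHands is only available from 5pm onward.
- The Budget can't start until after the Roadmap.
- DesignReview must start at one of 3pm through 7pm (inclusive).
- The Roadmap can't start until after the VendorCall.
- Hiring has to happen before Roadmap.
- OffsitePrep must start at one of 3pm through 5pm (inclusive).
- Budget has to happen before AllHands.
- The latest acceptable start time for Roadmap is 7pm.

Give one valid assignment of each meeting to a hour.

Hiring=2pm; AllHands=8pm; OffsitePrep=3pm; VendorCall=5pm; DesignReview=4pm; Roadmap=6pm; Budget=7pm

Checking: Roadmap(6pm) before Budget(7pm); Hiring(2pm) before DesignReview(4pm); VendorCall(5pm) before Roadmap(6pm); Hiring(2pm) before Roadmap(6pm); Budget(7pm) before AllHands(8pm); OffsitePrep=3pm in [3pm,5pm]; Hiring=2pm in [2pm,8pm]; AllHands=8pm in [5pm,9pm]; Roadmap=6pm in [2pm,7pm]; DesignReview=4pm in [3pm,7pm]; max 1 per hour (cap 1).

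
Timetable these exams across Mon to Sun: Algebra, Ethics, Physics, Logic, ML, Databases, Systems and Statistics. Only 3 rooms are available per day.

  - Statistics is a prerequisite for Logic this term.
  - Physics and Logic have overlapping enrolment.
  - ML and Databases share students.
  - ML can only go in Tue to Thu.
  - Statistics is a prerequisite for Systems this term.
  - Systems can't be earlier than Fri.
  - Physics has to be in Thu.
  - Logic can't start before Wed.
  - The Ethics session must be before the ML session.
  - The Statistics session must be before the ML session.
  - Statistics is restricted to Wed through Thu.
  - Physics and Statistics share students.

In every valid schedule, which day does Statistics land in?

Statistics's window is Wed–Thu.
Physics is fixed at Thu, and Statistics can't share a day with Physics.
So Statistics must be Wed.

Wed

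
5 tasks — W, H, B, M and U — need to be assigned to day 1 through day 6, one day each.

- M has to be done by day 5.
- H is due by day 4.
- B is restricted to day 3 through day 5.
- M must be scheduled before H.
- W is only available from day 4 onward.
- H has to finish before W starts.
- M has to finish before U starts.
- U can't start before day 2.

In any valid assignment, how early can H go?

Precedence pushes H to at least day 2; H's own window allows nothing later than day 4.
H at day 2 is achievable: H in day 2, M in day 1, U in day 2, W in day 4, B in day 3.

day 2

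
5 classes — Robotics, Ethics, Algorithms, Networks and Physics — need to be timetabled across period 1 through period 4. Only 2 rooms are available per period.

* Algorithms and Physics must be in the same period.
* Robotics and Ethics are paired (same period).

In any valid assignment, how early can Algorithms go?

Algorithms at period 1 is achievable: Networks=period 3; Algorithms=period 1; Ethics=period 2; Robotics=period 2; Physics=period 1.

period 1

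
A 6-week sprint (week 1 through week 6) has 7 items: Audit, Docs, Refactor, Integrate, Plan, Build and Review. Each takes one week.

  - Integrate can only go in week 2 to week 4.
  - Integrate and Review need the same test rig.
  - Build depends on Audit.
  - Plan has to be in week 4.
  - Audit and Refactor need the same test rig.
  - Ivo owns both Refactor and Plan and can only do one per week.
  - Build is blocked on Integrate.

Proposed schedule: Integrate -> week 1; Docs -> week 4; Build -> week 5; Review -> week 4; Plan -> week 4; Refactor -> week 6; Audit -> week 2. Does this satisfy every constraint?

No — it violates: Integrate can only go in week 2 to week 4

Integrate and Review need the same test rig — holds.
Plan has to be in week 4 — holds.
Integrate can only go in week 2 to week 4 — violated.
Ivo owns both Refactor and Plan and can only do one per week — holds.
Build depends on Audit — holds.
Build is blocked on Integrate — holds.
Audit and Refactor need the same test rig — holds.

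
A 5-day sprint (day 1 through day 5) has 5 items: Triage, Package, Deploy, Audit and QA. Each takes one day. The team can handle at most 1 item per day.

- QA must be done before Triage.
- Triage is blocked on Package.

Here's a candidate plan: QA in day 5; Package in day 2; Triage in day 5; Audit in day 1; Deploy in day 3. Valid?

Triage is blocked on Package — holds.
QA must be done before Triage — violated.
The team can handle at most 1 item per day — violated.

No — it violates: The team can handle at most 1 item per day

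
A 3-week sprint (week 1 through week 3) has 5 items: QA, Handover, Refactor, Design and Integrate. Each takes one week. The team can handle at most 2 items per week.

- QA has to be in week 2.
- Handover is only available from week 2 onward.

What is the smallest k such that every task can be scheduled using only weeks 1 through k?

With at most 2 per week and 5 tasks, at least 3 weeks are needed.
QA can't be placed before week 2, so the schedule must run through at least week 2.
3 works (last occupied week: week 3): for example Refactor in week 1, Handover in week 2, Design in week 1, QA in week 2, Integrate in week 3.

3 weeks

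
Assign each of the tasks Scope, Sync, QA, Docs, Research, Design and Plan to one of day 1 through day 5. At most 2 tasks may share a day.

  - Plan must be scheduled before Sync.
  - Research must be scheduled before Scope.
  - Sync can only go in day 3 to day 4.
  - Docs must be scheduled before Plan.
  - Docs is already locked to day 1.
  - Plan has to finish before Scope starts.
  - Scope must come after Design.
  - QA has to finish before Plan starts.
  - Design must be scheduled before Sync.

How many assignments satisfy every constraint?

Splitting on Scope: it can be day 4 (13), day 5 (21). Listing each branch's schedules as (Sync, QA, Docs, Research, Design, Plan) by day number:
Scope=day 4: (3,1,1,3,2,2) (4,1,1,2,2,3) (4,1,1,2,3,2) (4,1,1,2,3,3) (4,1,1,3,2,2) (4,1,1,3,2,3) (4,1,1,3,3,2) (4,2,1,1,2,3) (4,2,1,1,3,3) (4,2,1,2,1,3) (4,2,1,2,3,3) (4,2,1,3,1,3) (4,2,1,3,2,3) — 13.
Scope=day 5: (3,1,1,3,2,2) (3,1,1,4,2,2) (4,1,1,2,2,3) (4,1,1,2,3,2) (4,1,1,2,3,3) (4,1,1,3,2,2) (4,1,1,3,2,3) (4,1,1,3,3,2) (4,1,1,4,2,2) (4,1,1,4,2,3) (4,1,1,4,3,2) (4,1,1,4,3,3) (4,2,1,1,2,3) (4,2,1,1,3,3) (4,2,1,2,1,3) (4,2,1,2,3,3) (4,2,1,3,1,3) (4,2,1,3,2,3) (4,2,1,4,1,3) (4,2,1,4,2,3) (4,2,1,4,3,3) — 21.
Summing: 13 + 21 = 34.

34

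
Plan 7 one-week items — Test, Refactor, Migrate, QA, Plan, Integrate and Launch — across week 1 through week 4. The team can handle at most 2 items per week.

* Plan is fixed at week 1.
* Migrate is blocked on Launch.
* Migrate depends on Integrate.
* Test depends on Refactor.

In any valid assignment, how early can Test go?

week 2

Precedence pushes Test to at least week 2.
Test at week 2 is achievable: Launch=week 3; Plan=week 1; QA=week 3; Refactor=week 1; Test=week 2; Integrate=week 2; Migrate=week 4.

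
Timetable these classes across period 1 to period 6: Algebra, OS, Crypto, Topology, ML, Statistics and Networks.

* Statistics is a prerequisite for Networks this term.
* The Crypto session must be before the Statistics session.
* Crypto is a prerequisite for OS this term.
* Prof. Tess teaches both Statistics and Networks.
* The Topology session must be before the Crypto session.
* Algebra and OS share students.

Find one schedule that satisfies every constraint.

Networks in period 4; OS in period 3; Algebra in period 1; Topology in period 1; Crypto in period 2; ML in period 1; Statistics in period 3

Checking: Crypto(period 2) before OS(period 3); Crypto(period 2) before Statistics(period 3); Topology(period 1) before Crypto(period 2); Statistics(period 3) before Networks(period 4); Statistics(period 3) != Networks(period 4); Algebra(period 1) != OS(period 3).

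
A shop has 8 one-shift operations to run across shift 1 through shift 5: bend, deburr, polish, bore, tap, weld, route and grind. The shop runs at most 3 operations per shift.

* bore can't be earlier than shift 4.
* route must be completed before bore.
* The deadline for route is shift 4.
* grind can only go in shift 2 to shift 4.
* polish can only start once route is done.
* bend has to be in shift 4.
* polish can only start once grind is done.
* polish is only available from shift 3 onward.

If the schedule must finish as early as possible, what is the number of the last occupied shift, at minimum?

4

The precedence chain requires at least 2 distinct shifts.
With at most 3 per shift and 8 operations, at least 3 shifts are needed.
bend can't be placed before shift 4, so the schedule must run through at least shift 4.
4 works (last occupied shift: shift 4): for example bore in shift 4, weld in shift 2, polish in shift 3, route in shift 1, bend in shift 4, deburr in shift 1, tap in shift 1, grind in shift 2.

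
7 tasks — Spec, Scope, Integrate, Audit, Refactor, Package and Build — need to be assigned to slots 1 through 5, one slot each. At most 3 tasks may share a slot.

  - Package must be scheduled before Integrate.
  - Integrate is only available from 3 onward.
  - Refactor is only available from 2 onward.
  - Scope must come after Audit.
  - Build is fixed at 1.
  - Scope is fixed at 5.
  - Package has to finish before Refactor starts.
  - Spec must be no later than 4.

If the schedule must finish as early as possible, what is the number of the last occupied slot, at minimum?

The precedence chain requires at least 2 distinct slots.
With at most 3 per slot and 7 tasks, at least 3 slots are needed.
Scope can't be placed before 5, so the schedule must run through at least slot 5.
5 works (last occupied slot: 5): for example Scope=5, Integrate=3, Build=1, Spec=1, Refactor=2, Audit=2, Package=1.

slot 5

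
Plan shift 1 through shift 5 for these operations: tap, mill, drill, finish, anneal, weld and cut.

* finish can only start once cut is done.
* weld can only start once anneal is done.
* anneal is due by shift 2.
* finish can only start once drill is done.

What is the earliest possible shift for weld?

shift 2

Precedence pushes weld to at least shift 2.
weld at shift 2 is achievable: anneal in shift 1; weld in shift 2; finish in shift 2; tap in shift 1; drill in shift 1; mill in shift 1; cut in shift 1.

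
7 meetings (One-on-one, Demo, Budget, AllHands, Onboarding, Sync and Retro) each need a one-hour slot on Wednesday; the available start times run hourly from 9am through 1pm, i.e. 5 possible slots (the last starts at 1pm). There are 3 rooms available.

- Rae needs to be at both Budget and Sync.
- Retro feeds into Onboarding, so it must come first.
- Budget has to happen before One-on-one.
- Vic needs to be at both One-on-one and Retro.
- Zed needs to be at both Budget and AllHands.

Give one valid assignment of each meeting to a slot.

Sync in 11am, Retro in 9am, Demo in 9am, Onboarding in 10am, Budget in 9am, One-on-one in 10am, AllHands in 10am

Checking: Retro(9am) before Onboarding(10am); Budget(9am) before One-on-one(10am); Budget(9am) != Sync(11am); Budget(9am) != AllHands(10am); One-on-one(10am) != Retro(9am); max 3 per slot (cap 3).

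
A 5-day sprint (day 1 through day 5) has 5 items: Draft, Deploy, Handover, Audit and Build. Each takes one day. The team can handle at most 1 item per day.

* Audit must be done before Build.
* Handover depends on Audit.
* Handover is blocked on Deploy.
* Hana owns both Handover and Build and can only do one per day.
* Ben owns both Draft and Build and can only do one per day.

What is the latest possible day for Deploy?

Downstream work caps Deploy at day 4.
Deploy at day 4 is achievable: Build=day 2, Deploy=day 4, Handover=day 5, Draft=day 3, Audit=day 1.

day 4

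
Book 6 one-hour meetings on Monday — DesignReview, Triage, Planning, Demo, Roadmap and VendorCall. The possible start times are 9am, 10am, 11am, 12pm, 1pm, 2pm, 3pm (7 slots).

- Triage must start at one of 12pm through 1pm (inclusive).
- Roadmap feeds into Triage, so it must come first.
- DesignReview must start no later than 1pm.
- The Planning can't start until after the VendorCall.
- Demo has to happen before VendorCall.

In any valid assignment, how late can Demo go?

Downstream work caps Demo at 1pm.
Demo at 1pm is achievable: Demo in 1pm; DesignReview in 9am; VendorCall in 2pm; Roadmap in 9am; Planning in 3pm; Triage in 12pm.

1pm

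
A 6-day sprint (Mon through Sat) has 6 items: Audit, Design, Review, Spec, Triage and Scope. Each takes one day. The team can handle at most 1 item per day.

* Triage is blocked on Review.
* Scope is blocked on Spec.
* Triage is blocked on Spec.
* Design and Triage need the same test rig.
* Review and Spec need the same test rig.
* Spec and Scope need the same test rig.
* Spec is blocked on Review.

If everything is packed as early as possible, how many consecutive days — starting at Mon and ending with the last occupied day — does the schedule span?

6

The precedence chain requires at least 3 distinct days.
With at most 1 per day and 6 work items, at least 6 days are needed.
6 works (last occupied day: Sat): for example Review -> Mon, Spec -> Tue, Audit -> Fri, Scope -> Thu, Triage -> Wed, Design -> Sat.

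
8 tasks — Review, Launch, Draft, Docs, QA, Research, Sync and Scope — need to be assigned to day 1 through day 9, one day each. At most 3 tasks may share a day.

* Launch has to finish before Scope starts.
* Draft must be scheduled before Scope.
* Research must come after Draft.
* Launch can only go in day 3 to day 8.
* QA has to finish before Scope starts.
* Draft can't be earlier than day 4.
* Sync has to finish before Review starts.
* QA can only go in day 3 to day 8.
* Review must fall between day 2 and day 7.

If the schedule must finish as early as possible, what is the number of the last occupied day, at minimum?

The precedence chain requires at least 2 distinct days.
With at most 3 per day and 8 tasks, at least 3 days are needed.
Propagating the time windows through the other constraints, Research can't land before day 5, so the schedule must run through at least day 5.
5 works (last occupied day: day 5): for example Review -> day 2; Scope -> day 5; Docs -> day 1; Launch -> day 3; Research -> day 5; QA -> day 3; Draft -> day 4; Sync -> day 1.

day 5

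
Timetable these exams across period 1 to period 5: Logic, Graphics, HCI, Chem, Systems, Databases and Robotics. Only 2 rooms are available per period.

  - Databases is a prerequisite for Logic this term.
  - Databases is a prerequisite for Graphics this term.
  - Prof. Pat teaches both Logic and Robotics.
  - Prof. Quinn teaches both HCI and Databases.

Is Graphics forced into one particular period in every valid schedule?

Graphics can be period 2 (e.g. Systems=period 3; Graphics=period 2; Databases=period 1; Robotics=period 4; HCI=period 3; Chem=period 1; Logic=period 2) or period 3 (e.g. Systems in period 3; Robotics in period 4; Chem in period 1; Graphics in period 3; HCI in period 2; Logic in period 2; Databases in period 1).

No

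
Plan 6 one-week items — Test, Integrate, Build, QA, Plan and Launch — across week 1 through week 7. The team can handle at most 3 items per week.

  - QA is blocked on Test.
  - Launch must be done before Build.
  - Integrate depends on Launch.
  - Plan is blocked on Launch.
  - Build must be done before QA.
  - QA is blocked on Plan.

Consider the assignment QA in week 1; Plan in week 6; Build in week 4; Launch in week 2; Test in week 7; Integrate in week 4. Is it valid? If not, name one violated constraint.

Plan is blocked on Launch — holds.
Integrate depends on Launch — holds.
Launch must be done before Build — holds.
QA is blocked on Test — violated.
QA is blocked on Plan — violated.
Build must be done before QA — violated.
The team can handle at most 3 items per week — holds.

No — it violates: QA is blocked on Test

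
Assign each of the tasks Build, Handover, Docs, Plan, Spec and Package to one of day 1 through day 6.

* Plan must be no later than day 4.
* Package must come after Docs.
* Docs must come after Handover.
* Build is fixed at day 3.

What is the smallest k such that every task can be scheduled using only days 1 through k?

The precedence chain requires at least 3 distinct days.
3 works (last occupied day: day 3): for example Handover -> day 1, Docs -> day 2, Plan -> day 1, Package -> day 3, Spec -> day 1, Build -> day 3.

3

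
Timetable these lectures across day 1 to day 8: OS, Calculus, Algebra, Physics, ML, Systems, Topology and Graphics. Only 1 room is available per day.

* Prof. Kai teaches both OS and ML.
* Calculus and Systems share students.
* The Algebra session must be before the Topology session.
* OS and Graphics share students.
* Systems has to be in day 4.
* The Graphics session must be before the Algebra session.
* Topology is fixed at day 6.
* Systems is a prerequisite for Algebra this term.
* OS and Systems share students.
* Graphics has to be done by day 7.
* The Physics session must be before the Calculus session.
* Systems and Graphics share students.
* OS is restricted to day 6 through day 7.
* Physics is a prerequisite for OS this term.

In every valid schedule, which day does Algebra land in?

Systems is fixed at day 4 and must come before Algebra, so Algebra is at least day 5.
Topology is fixed at day 6 and must come after Algebra, so Algebra is at most day 5.
So Algebra must be day 5.

day 5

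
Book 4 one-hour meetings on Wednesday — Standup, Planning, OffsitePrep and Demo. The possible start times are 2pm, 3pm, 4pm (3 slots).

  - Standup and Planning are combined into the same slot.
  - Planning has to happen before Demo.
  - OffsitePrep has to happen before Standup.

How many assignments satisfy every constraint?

1

Enumerating: Demo -> 4pm, OffsitePrep -> 2pm, Standup -> 3pm, Planning -> 3pm.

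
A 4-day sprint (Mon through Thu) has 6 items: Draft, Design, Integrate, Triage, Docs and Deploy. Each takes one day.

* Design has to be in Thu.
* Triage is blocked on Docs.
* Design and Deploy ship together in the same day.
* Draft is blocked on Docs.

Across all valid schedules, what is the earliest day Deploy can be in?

Thu

Deploy must be in the same day as Design, which can't be before Thu, so Deploy is at least Thu.
Deploy at Thu is achievable: Integrate -> Mon, Draft -> Tue, Triage -> Tue, Docs -> Mon, Design -> Thu, Deploy -> Thu.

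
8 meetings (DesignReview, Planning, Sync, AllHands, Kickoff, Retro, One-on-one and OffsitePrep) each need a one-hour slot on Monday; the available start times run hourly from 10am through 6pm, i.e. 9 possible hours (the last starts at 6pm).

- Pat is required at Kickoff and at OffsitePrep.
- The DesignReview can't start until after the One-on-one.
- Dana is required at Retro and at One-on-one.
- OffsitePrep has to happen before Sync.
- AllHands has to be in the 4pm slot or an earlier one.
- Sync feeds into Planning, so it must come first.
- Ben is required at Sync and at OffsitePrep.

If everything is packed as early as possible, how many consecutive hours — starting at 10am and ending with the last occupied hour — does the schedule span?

The precedence chain requires at least 3 distinct hours.
3 works (last occupied hour: 12pm): for example One-on-one -> 10am, Kickoff -> 11am, AllHands -> 10am, Retro -> 11am, DesignReview -> 11am, Sync -> 11am, OffsitePrep -> 10am, Planning -> 12pm.

3 hours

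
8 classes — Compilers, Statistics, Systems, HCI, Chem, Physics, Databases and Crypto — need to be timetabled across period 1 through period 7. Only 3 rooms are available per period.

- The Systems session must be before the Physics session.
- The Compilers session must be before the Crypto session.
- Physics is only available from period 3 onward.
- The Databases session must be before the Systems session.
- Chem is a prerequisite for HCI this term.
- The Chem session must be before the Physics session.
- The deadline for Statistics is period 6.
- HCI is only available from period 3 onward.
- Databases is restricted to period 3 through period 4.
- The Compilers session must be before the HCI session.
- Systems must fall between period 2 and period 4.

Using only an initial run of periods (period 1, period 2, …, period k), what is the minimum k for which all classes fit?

The precedence chain requires at least 3 distinct periods.
With at most 3 per period and 8 classes, at least 3 periods are needed.
Propagating the time windows through the other constraints, Physics can't land before period 5, so the schedule must run through at least period 5.
5 works (last occupied period: period 5): for example Compilers=period 1; Physics=period 5; HCI=period 3; Chem=period 1; Crypto=period 2; Systems=period 4; Statistics=period 1; Databases=period 3.

5 periods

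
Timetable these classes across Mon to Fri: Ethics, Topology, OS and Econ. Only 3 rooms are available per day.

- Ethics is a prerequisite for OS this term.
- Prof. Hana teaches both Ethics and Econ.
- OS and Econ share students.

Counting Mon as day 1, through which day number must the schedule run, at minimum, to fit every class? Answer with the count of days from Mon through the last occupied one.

The precedence chain requires at least 2 distinct days.
With at most 3 per day and 4 classes, at least 2 days are needed.
Could 2 days be enough, i.e. nothing placed later than Tue? No: OS must come after Ethics (at Mon or later) → {Tue}; Ethics must come before OS (at Tue or earlier) → {Mon}; Econ can't share with OS (Tue) → {Mon}; Econ can't share with Ethics (Mon) → nothing is left.
So 2 days is not enough.
3 works (last occupied day: Wed): for example Topology in Mon; OS in Tue; Ethics in Mon; Econ in Wed.

3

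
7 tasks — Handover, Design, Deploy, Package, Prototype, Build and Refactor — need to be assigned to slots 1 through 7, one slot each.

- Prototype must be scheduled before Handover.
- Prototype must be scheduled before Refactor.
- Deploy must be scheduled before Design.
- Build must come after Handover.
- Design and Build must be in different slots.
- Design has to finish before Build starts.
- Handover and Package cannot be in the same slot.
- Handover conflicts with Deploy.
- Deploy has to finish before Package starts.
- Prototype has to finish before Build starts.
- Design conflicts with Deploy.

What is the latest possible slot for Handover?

Precedence pushes Handover to at least 2; downstream work caps Handover at 6.
Handover at 6 is achievable: Design=2, Build=7, Refactor=2, Handover=6, Package=2, Prototype=1, Deploy=1.

6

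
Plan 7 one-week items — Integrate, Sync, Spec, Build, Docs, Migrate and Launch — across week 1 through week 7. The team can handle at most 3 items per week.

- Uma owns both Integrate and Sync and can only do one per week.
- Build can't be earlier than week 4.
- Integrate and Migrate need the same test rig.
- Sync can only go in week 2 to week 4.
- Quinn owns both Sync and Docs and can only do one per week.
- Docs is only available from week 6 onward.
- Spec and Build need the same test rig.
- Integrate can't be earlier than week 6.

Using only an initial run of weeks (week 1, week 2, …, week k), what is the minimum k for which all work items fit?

6

With at most 3 per week and 7 work items, at least 3 weeks are needed.
Integrate can't be placed before week 6, so the schedule must run through at least week 6.
6 works (last occupied week: week 6): for example Docs=week 6; Launch=week 1; Migrate=week 1; Integrate=week 6; Sync=week 2; Spec=week 1; Build=week 4.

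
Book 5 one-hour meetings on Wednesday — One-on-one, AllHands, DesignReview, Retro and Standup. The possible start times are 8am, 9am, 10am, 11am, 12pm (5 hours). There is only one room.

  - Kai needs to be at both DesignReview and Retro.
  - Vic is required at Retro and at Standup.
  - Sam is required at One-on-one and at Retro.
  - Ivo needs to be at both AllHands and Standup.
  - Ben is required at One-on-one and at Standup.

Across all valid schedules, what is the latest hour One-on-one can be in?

One-on-one at 12pm is achievable: AllHands=8am; DesignReview=9am; Retro=10am; One-on-one=12pm; Standup=11am.

12pm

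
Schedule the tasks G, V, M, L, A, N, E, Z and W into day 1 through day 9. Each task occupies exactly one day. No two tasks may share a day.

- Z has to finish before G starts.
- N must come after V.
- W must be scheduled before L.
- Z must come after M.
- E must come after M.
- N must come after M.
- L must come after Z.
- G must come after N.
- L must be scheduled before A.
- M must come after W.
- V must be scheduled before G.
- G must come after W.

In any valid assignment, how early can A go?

Precedence pushes A to at least day 5.
A at day 5 is achievable: G=day 8; N=day 7; M=day 2; Z=day 3; L=day 4; E=day 9; V=day 6; W=day 1; A=day 5.

day 5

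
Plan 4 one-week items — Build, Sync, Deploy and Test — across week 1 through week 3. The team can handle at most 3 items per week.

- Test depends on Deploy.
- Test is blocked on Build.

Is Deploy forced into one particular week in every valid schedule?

No

Deploy can be week 1 (e.g. Deploy=week 1; Build=week 1; Test=week 2; Sync=week 1) or week 2 (e.g. Build=week 1; Sync=week 1; Deploy=week 2; Test=week 3).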